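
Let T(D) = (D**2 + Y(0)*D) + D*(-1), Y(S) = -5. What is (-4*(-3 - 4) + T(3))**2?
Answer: 361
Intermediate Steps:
T(D) = D**2 - 6*D (T(D) = (D**2 - 5*D) + D*(-1) = (D**2 - 5*D) - D = D**2 - 6*D)
(-4*(-3 - 4) + T(3))**2 = (-4*(-3 - 4) + 3*(-6 + 3))**2 = (-4*(-7) + 3*(-3))**2 = (28 - 9)**2 = 19**2 = 361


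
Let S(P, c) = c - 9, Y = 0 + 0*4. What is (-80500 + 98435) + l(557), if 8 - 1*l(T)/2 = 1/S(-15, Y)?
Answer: 161561/9 ≈ 17951.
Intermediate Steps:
Y = 0 (Y = 0 + 0 = 0)
S(P, c) = -9 + c
l(T) = 146/9 (l(T) = 16 - 2/(-9 + 0) = 16 - 2/(-9) = 16 - 2*(-1/9) = 16 + 2/9 = 146/9)
(-80500 + 98435) + l(557) = (-80500 + 98435) + 146/9 = 17935 + 146/9 = 161561/9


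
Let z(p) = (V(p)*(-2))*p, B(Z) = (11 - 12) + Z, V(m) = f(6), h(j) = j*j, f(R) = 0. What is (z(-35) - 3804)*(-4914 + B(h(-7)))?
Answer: 18510264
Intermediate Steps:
h(j) = j²
V(m) = 0
B(Z) = -1 + Z
z(p) = 0 (z(p) = (0*(-2))*p = 0*p = 0)
(z(-35) - 3804)*(-4914 + B(h(-7))) = (0 - 3804)*(-4914 + (-1 + (-7)²)) = -3804*(-4914 + (-1 + 49)) = -3804*(-4914 + 48) = -3804*(-4866) = 18510264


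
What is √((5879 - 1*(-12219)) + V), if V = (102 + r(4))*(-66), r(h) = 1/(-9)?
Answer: 2*√25590/3 ≈ 106.65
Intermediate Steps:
r(h) = -⅑
V = -20174/3 (V = (102 - ⅑)*(-66) = (917/9)*(-66) = -20174/3 ≈ -6724.7)
√((5879 - 1*(-12219)) + V) = √((5879 - 1*(-12219)) - 20174/3) = √((5879 + 12219) - 20174/3) = √(18098 - 20174/3) = √(34120/3) = 2*√25590/3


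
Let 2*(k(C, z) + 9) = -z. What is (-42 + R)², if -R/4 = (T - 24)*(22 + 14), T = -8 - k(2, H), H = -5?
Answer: 13176900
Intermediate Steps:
k(C, z) = -9 - z/2 (k(C, z) = -9 + (-z)/2 = -9 - z/2)
T = -3/2 (T = -8 - (-9 - ½*(-5)) = -8 - (-9 + 5/2) = -8 - 1*(-13/2) = -8 + 13/2 = -3/2 ≈ -1.5000)
R = 3672 (R = -4*(-3/2 - 24)*(22 + 14) = -(-102)*36 = -4*(-918) = 3672)
(-42 + R)² = (-42 + 3672)² = 3630² = 13176900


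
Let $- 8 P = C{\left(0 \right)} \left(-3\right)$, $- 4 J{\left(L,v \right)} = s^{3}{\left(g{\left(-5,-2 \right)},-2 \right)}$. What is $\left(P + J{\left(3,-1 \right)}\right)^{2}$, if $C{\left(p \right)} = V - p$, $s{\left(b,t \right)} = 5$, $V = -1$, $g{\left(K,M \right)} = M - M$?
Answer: $\frac{64009}{64} \approx 1000.1$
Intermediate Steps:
$g{\left(K,M \right)} = 0$
$C{\left(p \right)} = -1 - p$
$J{\left(L,v \right)} = - \frac{125}{4}$ ($J{\left(L,v \right)} = - \frac{5^{3}}{4} = \left(- \frac{1}{4}\right) 125 = - \frac{125}{4}$)
$P = - \frac{3}{8}$ ($P = - \frac{\left(-1 - 0\right) \left(-3\right)}{8} = - \frac{\left(-1 + 0\right) \left(-3\right)}{8} = - \frac{\left(-1\right) \left(-3\right)}{8} = \left(- \frac{1}{8}\right) 3 = - \frac{3}{8} \approx -0.375$)
$\left(P + J{\left(3,-1 \right)}\right)^{2} = \left(- \frac{3}{8} - \frac{125}{4}\right)^{2} = \left(- \frac{253}{8}\right)^{2} = \frac{64009}{64}$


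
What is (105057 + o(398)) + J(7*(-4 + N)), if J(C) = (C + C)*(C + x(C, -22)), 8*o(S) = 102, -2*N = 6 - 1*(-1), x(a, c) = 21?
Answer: 433509/4 ≈ 1.0838e+5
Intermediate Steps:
N = -7/2 (N = -(6 - 1*(-1))/2 = -(6 + 1)/2 = -½*7 = -7/2 ≈ -3.5000)
o(S) = 51/4 (o(S) = (⅛)*102 = 51/4)
J(C) = 2*C*(21 + C) (J(C) = (C + C)*(C + 21) = (2*C)*(21 + C) = 2*C*(21 + C))
(105057 + o(398)) + J(7*(-4 + N)) = (105057 + 51/4) + 2*(7*(-4 - 7/2))*(21 + 7*(-4 - 7/2)) = 420279/4 + 2*(7*(-15/2))*(21 + 7*(-15/2)) = 420279/4 + 2*(-105/2)*(21 - 105/2) = 420279/4 + 2*(-105/2)*(-63/2) = 420279/4 + 6615/2 = 433509/4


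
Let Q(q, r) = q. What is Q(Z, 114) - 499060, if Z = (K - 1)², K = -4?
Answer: -499035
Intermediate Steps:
Z = 25 (Z = (-4 - 1)² = (-5)² = 25)
Q(Z, 114) - 499060 = 25 - 499060 = -499035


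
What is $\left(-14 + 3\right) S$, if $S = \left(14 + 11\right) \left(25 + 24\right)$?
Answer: $-13475$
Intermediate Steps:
$S = 1225$ ($S = 25 \cdot 49 = 1225$)
$\left(-14 + 3\right) S = \left(-14 + 3\right) 1225 = \left(-11\right) 1225 = -13475$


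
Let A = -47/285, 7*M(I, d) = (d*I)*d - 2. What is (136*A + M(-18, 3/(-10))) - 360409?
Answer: -7190617307/19950 ≈ -3.6043e+5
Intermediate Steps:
M(I, d) = -2/7 + I*d²/7 (M(I, d) = ((d*I)*d - 2)/7 = ((I*d)*d - 2)/7 = (I*d² - 2)/7 = (-2 + I*d²)/7 = -2/7 + I*d²/7)
A = -47/285 (A = -47*1/285 = -47/285 ≈ -0.16491)
(136*A + M(-18, 3/(-10))) - 360409 = (136*(-47/285) + (-2/7 + (⅐)*(-18)*(3/(-10))²)) - 360409 = (-6392/285 + (-2/7 + (⅐)*(-18)*(3*(-⅒))²)) - 360409 = (-6392/285 + (-2/7 + (⅐)*(-18)*(-3/10)²)) - 360409 = (-6392/285 + (-2/7 + (⅐)*(-18)*(9/100))) - 360409 = (-6392/285 + (-2/7 - 81/350)) - 360409 = (-6392/285 - 181/350) - 360409 = -457757/19950 - 360409 = -7190617307/19950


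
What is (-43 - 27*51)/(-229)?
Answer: 1420/229 ≈ 6.2009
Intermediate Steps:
(-43 - 27*51)/(-229) = (-43 - 1377)*(-1/229) = -1420*(-1/229) = 1420/229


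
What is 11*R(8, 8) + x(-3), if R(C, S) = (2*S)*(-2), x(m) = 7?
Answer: -345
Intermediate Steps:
R(C, S) = -4*S
11*R(8, 8) + x(-3) = 11*(-4*8) + 7 = 11*(-32) + 7 = -352 + 7 = -345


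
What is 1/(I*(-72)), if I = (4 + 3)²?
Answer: -1/3528 ≈ -0.00028345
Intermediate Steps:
I = 49 (I = 7² = 49)
1/(I*(-72)) = 1/(49*(-72)) = 1/(-3528) = -1/3528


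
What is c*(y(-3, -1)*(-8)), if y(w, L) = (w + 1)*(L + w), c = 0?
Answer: 0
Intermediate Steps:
y(w, L) = (1 + w)*(L + w)
c*(y(-3, -1)*(-8)) = 0*((-1 - 3 + (-3)**2 - 1*(-3))*(-8)) = 0*((-1 - 3 + 9 + 3)*(-8)) = 0*(8*(-8)) = 0*(-64) = 0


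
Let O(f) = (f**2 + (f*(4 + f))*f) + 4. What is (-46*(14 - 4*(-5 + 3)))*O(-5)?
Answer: -4048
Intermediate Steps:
O(f) = 4 + f**2 + f**2*(4 + f) (O(f) = (f**2 + f**2*(4 + f)) + 4 = 4 + f**2 + f**2*(4 + f))
(-46*(14 - 4*(-5 + 3)))*O(-5) = (-46*(14 - 4*(-5 + 3)))*(4 + (-5)**3 + 5*(-5)**2) = (-46*(14 - 4*(-2)))*(4 - 125 + 5*25) = (-46*(14 + 8))*(4 - 125 + 125) = -46*22*4 = -1012*4 = -4048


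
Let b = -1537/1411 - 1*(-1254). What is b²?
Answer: 3125318372449/1990921 ≈ 1.5698e+6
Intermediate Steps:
b = 1767857/1411 (b = -1537*1/1411 + 1254 = -1537/1411 + 1254 = 1767857/1411 ≈ 1252.9)
b² = (1767857/1411)² = 3125318372449/1990921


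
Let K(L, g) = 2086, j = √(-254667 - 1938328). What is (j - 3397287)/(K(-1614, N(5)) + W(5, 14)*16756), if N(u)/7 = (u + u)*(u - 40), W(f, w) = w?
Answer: -1132429/78890 + I*√44755/33810 ≈ -14.355 + 0.0062571*I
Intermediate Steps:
j = 7*I*√44755 (j = √(-2192995) = 7*I*√44755 ≈ 1480.9*I)
N(u) = 14*u*(-40 + u) (N(u) = 7*((u + u)*(u - 40)) = 7*((2*u)*(-40 + u)) = 7*(2*u*(-40 + u)) = 14*u*(-40 + u))
(j - 3397287)/(K(-1614, N(5)) + W(5, 14)*16756) = (7*I*√44755 - 3397287)/(2086 + 14*16756) = (-3397287 + 7*I*√44755)/(2086 + 234584) = (-3397287 + 7*I*√44755)/236670 = (-3397287 + 7*I*√44755)*(1/236670) = -1132429/78890 + I*√44755/33810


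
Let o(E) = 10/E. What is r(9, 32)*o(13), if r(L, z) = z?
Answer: 320/13 ≈ 24.615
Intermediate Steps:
r(9, 32)*o(13) = 32*(10/13) = 320/13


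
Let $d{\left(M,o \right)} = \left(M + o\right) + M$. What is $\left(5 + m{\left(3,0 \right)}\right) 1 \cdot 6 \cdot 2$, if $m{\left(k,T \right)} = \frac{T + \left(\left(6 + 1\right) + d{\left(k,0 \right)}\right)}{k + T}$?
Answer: $112$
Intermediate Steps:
$d{\left(M,o \right)} = o + 2 M$
$m{\left(k,T \right)} = \frac{7 + T + 2 k}{T + k}$ ($m{\left(k,T \right)} = \frac{T + \left(\left(6 + 1\right) + \left(0 + 2 k\right)\right)}{k + T} = \frac{T + \left(7 + 2 k\right)}{T + k} = \frac{7 + T + 2 k}{T + k}$)
$\left(5 + m{\left(3,0 \right)}\right) 1 \cdot 6 \cdot 2 = \left(5 + \frac{7 + 0 + 2 \cdot 3}{0 + 3}\right) 1 \cdot 6 \cdot 2 = \left(5 + \frac{7 + 0 + 6}{3}\right) 6 \cdot 2 = \left(5 + \frac{1}{3} \cdot 13\right) 12 = \left(5 + \frac{13}{3}\right) 12 = \frac{28}{3} \cdot 12 = 112$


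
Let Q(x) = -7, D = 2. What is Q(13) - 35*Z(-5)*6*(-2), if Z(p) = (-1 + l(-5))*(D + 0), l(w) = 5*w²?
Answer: 104153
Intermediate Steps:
Z(p) = 248 (Z(p) = (-1 + 5*(-5)²)*(2 + 0) = (-1 + 5*25)*2 = (-1 + 125)*2 = 124*2 = 248)
Q(13) - 35*Z(-5)*6*(-2) = -7 - 35*248*6*(-2) = -7 - 52080*(-2) = -7 - 35*(-2976) = -7 + 104160 = 104153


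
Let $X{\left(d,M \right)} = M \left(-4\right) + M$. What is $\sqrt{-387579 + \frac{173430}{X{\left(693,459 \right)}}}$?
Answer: $\frac{i \sqrt{1008420569}}{51} \approx 622.66 i$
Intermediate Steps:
$X{\left(d,M \right)} = - 3 M$ ($X{\left(d,M \right)} = - 4 M + M = - 3 M$)
$\sqrt{-387579 + \frac{173430}{X{\left(693,459 \right)}}} = \sqrt{-387579 + \frac{173430}{\left(-3\right) 459}} = \sqrt{-387579 + \frac{173430}{-1377}} = \sqrt{-387579 + 173430 \left(- \frac{1}{1377}\right)} = \sqrt{-387579 - \frac{19270}{153}} = \sqrt{- \frac{59318857}{153}} = \frac{i \sqrt{1008420569}}{51}$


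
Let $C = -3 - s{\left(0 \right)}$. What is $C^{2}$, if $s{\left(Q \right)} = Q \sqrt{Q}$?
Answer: $9$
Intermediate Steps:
$s{\left(Q \right)} = Q^{\frac{3}{2}}$
$C = -3$ ($C = -3 - 0^{\frac{3}{2}} = -3 - 0 = -3 + 0 = -3$)
$C^{2} = \left(-3\right)^{2} = 9$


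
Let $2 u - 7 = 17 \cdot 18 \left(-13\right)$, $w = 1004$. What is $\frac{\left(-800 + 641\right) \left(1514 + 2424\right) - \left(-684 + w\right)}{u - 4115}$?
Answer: $\frac{1252924}{12201} \approx 102.69$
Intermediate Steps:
$u = - \frac{3971}{2}$ ($u = \frac{7}{2} + \frac{17 \cdot 18 \left(-13\right)}{2} = \frac{7}{2} + \frac{306 \left(-13\right)}{2} = \frac{7}{2} + \frac{1}{2} \left(-3978\right) = \frac{7}{2} - 1989 = - \frac{3971}{2} \approx -1985.5$)
$\frac{\left(-800 + 641\right) \left(1514 + 2424\right) - \left(-684 + w\right)}{u - 4115} = \frac{\left(-800 + 641\right) \left(1514 + 2424\right) + \left(684 - 1004\right)}{- \frac{3971}{2} - 4115} = \frac{\left(-159\right) 3938 + \left(684 - 1004\right)}{- \frac{12201}{2}} = \left(-626142 - 320\right) \left(- \frac{2}{12201}\right) = \left(-626462\right) \left(- \frac{2}{12201}\right) = \frac{1252924}{12201}$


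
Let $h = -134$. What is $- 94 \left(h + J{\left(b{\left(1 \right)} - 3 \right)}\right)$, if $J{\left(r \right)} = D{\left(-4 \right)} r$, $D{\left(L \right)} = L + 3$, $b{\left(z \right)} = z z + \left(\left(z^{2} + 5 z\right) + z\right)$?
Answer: $13066$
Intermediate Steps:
$b{\left(z \right)} = 2 z^{2} + 6 z$ ($b{\left(z \right)} = z^{2} + \left(z^{2} + 6 z\right) = 2 z^{2} + 6 z$)
$D{\left(L \right)} = 3 + L$
$J{\left(r \right)} = - r$ ($J{\left(r \right)} = \left(3 - 4\right) r = - r$)
$- 94 \left(h + J{\left(b{\left(1 \right)} - 3 \right)}\right) = - 94 \left(-134 - \left(2 \cdot 1 \left(3 + 1\right) - 3\right)\right) = - 94 \left(-134 - \left(2 \cdot 1 \cdot 4 - 3\right)\right) = - 94 \left(-134 - \left(8 - 3\right)\right) = - 94 \left(-134 - 5\right) = \left(-94\right) \left(-139\right) = 13066$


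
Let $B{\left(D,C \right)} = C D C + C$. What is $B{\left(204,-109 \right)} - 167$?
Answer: $2423448$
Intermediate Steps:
$B{\left(D,C \right)} = C + D C^{2}$ ($B{\left(D,C \right)} = D C^{2} + C = C + D C^{2}$)
$B{\left(204,-109 \right)} - 167 = - 109 \left(1 - 22236\right) - 167 = \left(-109\right) \left(-22235\right) - 167 = 2423615 - 167 = 2423448$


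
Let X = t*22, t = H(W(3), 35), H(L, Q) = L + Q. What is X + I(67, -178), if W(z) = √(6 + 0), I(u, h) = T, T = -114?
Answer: 656 + 22*√6 ≈ 709.89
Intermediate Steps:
I(u, h) = -114
W(z) = √6
t = 35 + √6 (t = √6 + 35 = 35 + √6 ≈ 37.449)
X = 770 + 22*√6 (X = (35 + √6)*22 = 770 + 22*√6 ≈ 823.89)
X + I(67, -178) = (770 + 22*√6) - 114 = 656 + 22*√6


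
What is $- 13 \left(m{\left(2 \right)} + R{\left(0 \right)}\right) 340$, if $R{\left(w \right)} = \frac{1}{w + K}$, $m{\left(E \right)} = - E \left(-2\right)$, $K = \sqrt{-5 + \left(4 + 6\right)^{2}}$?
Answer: $-17680 - \frac{884 \sqrt{95}}{19} \approx -18133.0$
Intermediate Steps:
$K = \sqrt{95}$ ($K = \sqrt{-5 + 10^{2}} = \sqrt{-5 + 100} = \sqrt{95} \approx 9.7468$)
$m{\left(E \right)} = 2 E$ ($m{\left(E \right)} = - \left(-2\right) E = 2 E$)
$R{\left(w \right)} = \frac{1}{w + \sqrt{95}}$
$- 13 \left(m{\left(2 \right)} + R{\left(0 \right)}\right) 340 = - 13 \left(2 \cdot 2 + \frac{1}{0 + \sqrt{95}}\right) 340 = - 13 \left(4 + \frac{1}{\sqrt{95}}\right) 340 = - 13 \left(4 + \frac{\sqrt{95}}{95}\right) 340 = \left(-52 - \frac{13 \sqrt{95}}{95}\right) 340 = -17680 - \frac{884 \sqrt{95}}{19}$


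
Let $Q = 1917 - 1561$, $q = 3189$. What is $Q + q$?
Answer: $3545$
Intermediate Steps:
$Q = 356$
$Q + q = 356 + 3189 = 3545$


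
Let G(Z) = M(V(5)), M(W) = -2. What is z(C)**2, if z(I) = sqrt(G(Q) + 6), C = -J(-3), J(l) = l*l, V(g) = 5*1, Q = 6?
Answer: 4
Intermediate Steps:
V(g) = 5
J(l) = l**2
G(Z) = -2
C = -9 (C = -1*(-3)**2 = -1*9 = -9)
z(I) = 2 (z(I) = sqrt(-2 + 6) = sqrt(4) = 2)
z(C)**2 = 2**2 = 4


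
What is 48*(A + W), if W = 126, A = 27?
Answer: 7344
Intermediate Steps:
48*(A + W) = 48*(27 + 126) = 48*153 = 7344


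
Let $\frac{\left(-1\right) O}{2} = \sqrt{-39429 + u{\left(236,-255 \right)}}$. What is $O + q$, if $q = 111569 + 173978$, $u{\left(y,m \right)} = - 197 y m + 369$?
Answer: $285547 - 40 \sqrt{29541} \approx 2.7867 \cdot 10^{5}$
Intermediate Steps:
$u{\left(y,m \right)} = 369 - 197 m y$ ($u{\left(y,m \right)} = - 197 m y + 369 = 369 - 197 m y$)
$q = 285547$
$O = - 40 \sqrt{29541}$ ($O = - 2 \sqrt{-39429 - \left(-369 - 11855460\right)} = - 2 \sqrt{-39429 + \left(369 + 11855460\right)} = - 2 \sqrt{-39429 + 11855829} = - 2 \sqrt{11816400} = - 2 \cdot 20 \sqrt{29541} = - 40 \sqrt{29541} \approx -6875.0$)
$O + q = - 40 \sqrt{29541} + 285547 = 285547 - 40 \sqrt{29541}$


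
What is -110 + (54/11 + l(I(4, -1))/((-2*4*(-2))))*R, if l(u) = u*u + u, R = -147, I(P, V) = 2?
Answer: -78035/88 ≈ -886.76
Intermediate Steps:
l(u) = u + u**2 (l(u) = u**2 + u = u + u**2)
-110 + (54/11 + l(I(4, -1))/((-2*4*(-2))))*R = -110 + (54/11 + (2*(1 + 2))/((-2*4*(-2))))*(-147) = -110 + (54*(1/11) + (2*3)/((-8*(-2))))*(-147) = -110 + (54/11 + 6/((-1*(-16))))*(-147) = -110 + (54/11 + 6/16)*(-147) = -110 + (54/11 + 6*(1/16))*(-147) = -110 + (54/11 + 3/8)*(-147) = -110 + (465/88)*(-147) = -110 - 68355/88 = -78035/88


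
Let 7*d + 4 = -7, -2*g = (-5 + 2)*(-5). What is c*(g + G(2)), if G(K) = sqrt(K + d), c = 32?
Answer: -240 + 32*sqrt(21)/7 ≈ -219.05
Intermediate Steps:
g = -15/2 (g = -(-5 + 2)*(-5)/2 = -(-3)*(-5)/2 = -1/2*15 = -15/2 ≈ -7.5000)
d = -11/7 (d = -4/7 + (1/7)*(-7) = -4/7 - 1 = -11/7 ≈ -1.5714)
G(K) = sqrt(-11/7 + K) (G(K) = sqrt(K - 11/7) = sqrt(-11/7 + K))
c*(g + G(2)) = 32*(-15/2 + sqrt(-77 + 49*2)/7) = 32*(-15/2 + sqrt(-77 + 98)/7) = 32*(-15/2 + sqrt(21)/7) = -240 + 32*sqrt(21)/7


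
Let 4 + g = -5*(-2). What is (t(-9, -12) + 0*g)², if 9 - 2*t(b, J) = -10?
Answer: 361/4 ≈ 90.250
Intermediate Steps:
t(b, J) = 19/2 (t(b, J) = 9/2 - ½*(-10) = 9/2 + 5 = 19/2)
g = 6 (g = -4 - 5*(-2) = -4 + 10 = 6)
(t(-9, -12) + 0*g)² = (19/2 + 0*6)² = (19/2 + 0)² = (19/2)² = 361/4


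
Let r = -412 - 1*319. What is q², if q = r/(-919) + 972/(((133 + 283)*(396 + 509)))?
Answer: 4764455732851369/7481606453838400 ≈ 0.63682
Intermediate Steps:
r = -731 (r = -412 - 319 = -731)
q = 69025037/86496280 (q = -731/(-919) + 972/(((133 + 283)*(396 + 509))) = -731*(-1/919) + 972/((416*905)) = 731/919 + 972/376480 = 731/919 + 972*(1/376480) = 731/919 + 243/94120 = 69025037/86496280 ≈ 0.79801)
q² = (69025037/86496280)² = 4764455732851369/7481606453838400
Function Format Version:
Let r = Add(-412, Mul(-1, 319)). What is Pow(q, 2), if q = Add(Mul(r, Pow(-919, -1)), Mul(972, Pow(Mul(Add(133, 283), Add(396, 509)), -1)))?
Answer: Rational(4764455732851369, 7481606453838400) ≈ 0.63682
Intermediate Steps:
r = -731 (r = Add(-412, -319) = -731)
q = Rational(69025037, 86496280) (q = Add(Mul(-731, Pow(-919, -1)), Mul(972, Pow(Mul(Add(133, 283), Add(396, 509)), -1))) = Add(Mul(-731, Rational(-1, 919)), Mul(972, Pow(Mul(416, 905), -1))) = Add(Rational(731, 919), Mul(972, Pow(376480, -1))) = Add(Rational(731, 919), Mul(972, Rational(1, 376480))) = Add(Rational(731, 919), Rational(243, 94120)) = Rational(69025037, 86496280) ≈ 0.79801)
Pow(q, 2) = Pow(Rational(69025037, 86496280), 2) = Rational(4764455732851369, 7481606453838400)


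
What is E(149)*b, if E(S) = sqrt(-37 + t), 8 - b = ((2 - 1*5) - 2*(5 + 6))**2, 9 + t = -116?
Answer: -5553*I*sqrt(2) ≈ -7853.1*I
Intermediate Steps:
t = -125 (t = -9 - 116 = -125)
b = -617 (b = 8 - ((2 - 1*5) - 2*(5 + 6))**2 = 8 - ((2 - 5) - 2*11)**2 = 8 - (-3 - 22)**2 = 8 - 1*(-25)**2 = 8 - 1*625 = 8 - 625 = -617)
E(S) = 9*I*sqrt(2) (E(S) = sqrt(-37 - 125) = sqrt(-162) = 9*I*sqrt(2))
E(149)*b = (9*I*sqrt(2))*(-617) = -5553*I*sqrt(2)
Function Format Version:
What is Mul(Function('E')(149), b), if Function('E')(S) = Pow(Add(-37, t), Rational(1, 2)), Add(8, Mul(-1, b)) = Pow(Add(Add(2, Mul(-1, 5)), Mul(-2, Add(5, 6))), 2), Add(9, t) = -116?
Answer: Mul(-5553, I, Pow(2, Rational(1, 2))) ≈ Mul(-7853.1, I)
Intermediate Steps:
t = -125 (t = Add(-9, -116) = -125)
b = -617 (b = Add(8, Mul(-1, Pow(Add(Add(2, Mul(-1, 5)), Mul(-2, Add(5, 6))), 2))) = Add(8, Mul(-1, Pow(Add(Add(2, -5), Mul(-2, 11)), 2))) = Add(8, Mul(-1, Pow(Add(-3, -22), 2))) = Add(8, Mul(-1, Pow(-25, 2))) = Add(8, Mul(-1, 625)) = Add(8, -625) = -617)
Function('E')(S) = Mul(9, I, Pow(2, Rational(1, 2))) (Function('E')(S) = Pow(Add(-37, -125), Rational(1, 2)) = Pow(-162, Rational(1, 2)) = Mul(9, I, Pow(2, Rational(1, 2))))
Mul(Function('E')(149), b) = Mul(Mul(9, I, Pow(2, Rational(1, 2))), -617) = Mul(-5553, I, Pow(2, Rational(1, 2)))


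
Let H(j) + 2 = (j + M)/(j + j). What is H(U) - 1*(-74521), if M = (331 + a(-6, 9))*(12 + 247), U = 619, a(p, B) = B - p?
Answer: 92344755/1238 ≈ 74592.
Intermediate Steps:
M = 89614 (M = (331 + (9 - 1*(-6)))*(12 + 247) = (331 + (9 + 6))*259 = (331 + 15)*259 = 346*259 = 89614)
H(j) = -2 + (89614 + j)/(2*j) (H(j) = -2 + (j + 89614)/(j + j) = -2 + (89614 + j)/((2*j)) = -2 + (89614 + j)*(1/(2*j)) = -2 + (89614 + j)/(2*j))
H(U) - 1*(-74521) = (-3/2 + 44807/619) - 1*(-74521) = (-3/2 + 44807*(1/619)) + 74521 = (-3/2 + 44807/619) + 74521 = 87757/1238 + 74521 = 92344755/1238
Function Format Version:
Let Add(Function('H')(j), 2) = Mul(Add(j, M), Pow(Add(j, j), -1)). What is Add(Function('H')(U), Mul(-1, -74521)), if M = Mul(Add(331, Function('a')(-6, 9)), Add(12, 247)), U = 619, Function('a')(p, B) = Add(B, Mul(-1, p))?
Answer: Rational(92344755, 1238) ≈ 74592.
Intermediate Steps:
M = 89614 (M = Mul(Add(331, Add(9, Mul(-1, -6))), Add(12, 247)) = Mul(Add(331, Add(9, 6)), 259) = Mul(Add(331, 15), 259) = Mul(346, 259) = 89614)
Function('H')(j) = Add(-2, Mul(Rational(1, 2), Pow(j, -1), Add(89614, j))) (Function('H')(j) = Add(-2, Mul(Add(j, 89614), Pow(Add(j, j), -1))) = Add(-2, Mul(Add(89614, j), Pow(Mul(2, j), -1))) = Add(-2, Mul(Add(89614, j), Mul(Rational(1, 2), Pow(j, -1)))) = Add(-2, Mul(Rational(1, 2), Pow(j, -1), Add(89614, j))))
Add(Function('H')(U), Mul(-1, -74521)) = Add(Add(Rational(-3, 2), Mul(44807, Pow(619, -1))), Mul(-1, -74521)) = Add(Add(Rational(-3, 2), Mul(44807, Rational(1, 619))), 74521) = Add(Add(Rational(-3, 2), Rational(44807, 619)), 74521) = Add(Rational(87757, 1238), 74521) = Rational(92344755, 1238)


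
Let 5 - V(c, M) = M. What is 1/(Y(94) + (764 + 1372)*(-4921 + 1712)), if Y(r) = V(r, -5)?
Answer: -1/6854414 ≈ -1.4589e-7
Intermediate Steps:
V(c, M) = 5 - M
Y(r) = 10 (Y(r) = 5 - 1*(-5) = 5 + 5 = 10)
1/(Y(94) + (764 + 1372)*(-4921 + 1712)) = 1/(10 + (764 + 1372)*(-4921 + 1712)) = 1/(10 + 2136*(-3209)) = 1/(10 - 6854424) = 1/(-6854414) = -1/6854414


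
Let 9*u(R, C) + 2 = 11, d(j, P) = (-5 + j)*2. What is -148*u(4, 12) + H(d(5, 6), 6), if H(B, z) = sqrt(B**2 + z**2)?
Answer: -142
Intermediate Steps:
d(j, P) = -10 + 2*j
u(R, C) = 1 (u(R, C) = -2/9 + (1/9)*11 = -2/9 + 11/9 = 1)
-148*u(4, 12) + H(d(5, 6), 6) = -148*1 + sqrt((-10 + 2*5)**2 + 6**2) = -148 + sqrt((-10 + 10)**2 + 36) = -148 + sqrt(0**2 + 36) = -148 + sqrt(0 + 36) = -148 + sqrt(36) = -148 + 6 = -142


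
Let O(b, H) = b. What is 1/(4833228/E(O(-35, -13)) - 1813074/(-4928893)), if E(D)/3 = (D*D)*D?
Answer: -211326287375/7863085671118 ≈ -0.026876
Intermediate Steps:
E(D) = 3*D³ (E(D) = 3*((D*D)*D) = 3*(D²*D) = 3*D³)
1/(4833228/E(O(-35, -13)) - 1813074/(-4928893)) = 1/(4833228/((3*(-35)³)) - 1813074/(-4928893)) = 1/(4833228/((3*(-42875))) - 1813074*(-1/4928893)) = 1/(4833228/(-128625) + 1813074/4928893) = 1/(4833228*(-1/128625) + 1813074/4928893) = 1/(-1611076/42875 + 1813074/4928893) = 1/(-7863085671118/211326287375) = -211326287375/7863085671118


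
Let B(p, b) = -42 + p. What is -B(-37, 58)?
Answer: 79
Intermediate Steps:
-B(-37, 58) = -(-42 - 37) = -1*(-79) = 79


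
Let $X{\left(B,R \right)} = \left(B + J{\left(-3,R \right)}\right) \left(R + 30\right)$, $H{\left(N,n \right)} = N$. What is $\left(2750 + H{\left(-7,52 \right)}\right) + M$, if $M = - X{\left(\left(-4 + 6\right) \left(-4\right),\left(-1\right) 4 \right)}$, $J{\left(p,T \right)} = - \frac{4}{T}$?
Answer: $2925$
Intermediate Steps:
$X{\left(B,R \right)} = \left(30 + R\right) \left(B - \frac{4}{R}\right)$ ($X{\left(B,R \right)} = \left(B - \frac{4}{R}\right) \left(R + 30\right) = \left(B - \frac{4}{R}\right) \left(30 + R\right) = \left(30 + R\right) \left(B - \frac{4}{R}\right)$)
$M = 182$ ($M = - (-4 - \frac{120}{\left(-1\right) 4} + 30 \left(-4 + 6\right) \left(-4\right) + \left(-4 + 6\right) \left(-4\right) \left(\left(-1\right) 4\right)) = - (-4 - \frac{120}{-4} + 30 \cdot 2 \left(-4\right) + 2 \left(-4\right) \left(-4\right)) = - (-4 - -30 + 30 \left(-8\right) - -32) = - (-4 + 30 - 240 + 32) = \left(-1\right) \left(-182\right) = 182$)
$\left(2750 + H{\left(-7,52 \right)}\right) + M = \left(2750 - 7\right) + 182 = 2743 + 182 = 2925$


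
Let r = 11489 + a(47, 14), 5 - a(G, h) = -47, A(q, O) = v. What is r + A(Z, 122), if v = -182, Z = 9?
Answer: 11359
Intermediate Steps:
A(q, O) = -182
a(G, h) = 52 (a(G, h) = 5 - 1*(-47) = 5 + 47 = 52)
r = 11541 (r = 11489 + 52 = 11541)
r + A(Z, 122) = 11541 - 182 = 11359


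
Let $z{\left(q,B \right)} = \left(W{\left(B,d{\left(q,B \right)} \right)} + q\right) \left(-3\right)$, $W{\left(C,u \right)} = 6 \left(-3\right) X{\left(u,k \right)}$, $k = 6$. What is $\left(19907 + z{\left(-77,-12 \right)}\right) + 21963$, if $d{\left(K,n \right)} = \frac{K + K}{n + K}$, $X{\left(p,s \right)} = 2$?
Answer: $42209$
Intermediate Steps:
$d{\left(K,n \right)} = \frac{2 K}{K + n}$
$W{\left(C,u \right)} = -36$ ($W{\left(C,u \right)} = 6 \left(-3\right) 2 = \left(-18\right) 2 = -36$)
$z{\left(q,B \right)} = 108 - 3 q$ ($z{\left(q,B \right)} = \left(-36 + q\right) \left(-3\right) = 108 - 3 q$)
$\left(19907 + z{\left(-77,-12 \right)}\right) + 21963 = \left(19907 + \left(108 - -231\right)\right) + 21963 = \left(19907 + \left(108 + 231\right)\right) + 21963 = \left(19907 + 339\right) + 21963 = 20246 + 21963 = 42209$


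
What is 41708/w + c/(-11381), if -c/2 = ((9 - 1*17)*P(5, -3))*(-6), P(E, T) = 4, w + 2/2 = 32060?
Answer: 486989404/364863479 ≈ 1.3347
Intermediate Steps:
w = 32059 (w = -1 + 32060 = 32059)
c = -384 (c = -2*(9 - 1*17)*4*(-6) = -2*(9 - 17)*4*(-6) = -2*(-8*4)*(-6) = -(-64)*(-6) = -2*192 = -384)
41708/w + c/(-11381) = 41708/32059 - 384/(-11381) = 41708*(1/32059) - 384*(-1/11381) = 41708/32059 + 384/11381 = 486989404/364863479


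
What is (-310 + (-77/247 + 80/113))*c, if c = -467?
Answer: 4035510917/27911 ≈ 1.4459e+5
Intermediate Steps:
(-310 + (-77/247 + 80/113))*c = (-310 + (-77/247 + 80/113))*(-467) = (-310 + 11059/27911)*(-467) = -8641351/27911*(-467) = 4035510917/27911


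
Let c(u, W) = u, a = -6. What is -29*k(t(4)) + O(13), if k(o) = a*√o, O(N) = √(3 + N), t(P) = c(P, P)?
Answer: 352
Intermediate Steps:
t(P) = P
k(o) = -6*√o
-29*k(t(4)) + O(13) = -(-174)*√4 + √(3 + 13) = -(-174)*2 + √16 = -29*(-12) + 4 = 348 + 4 = 352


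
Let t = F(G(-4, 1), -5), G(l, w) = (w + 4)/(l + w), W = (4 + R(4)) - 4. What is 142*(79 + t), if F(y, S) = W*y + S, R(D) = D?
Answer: 28684/3 ≈ 9561.3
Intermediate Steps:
W = 4 (W = (4 + 4) - 4 = 8 - 4 = 4)
G(l, w) = (4 + w)/(l + w)
F(y, S) = S + 4*y (F(y, S) = 4*y + S = S + 4*y)
t = -35/3 (t = -5 + 4*((4 + 1)/(-4 + 1)) = -5 + 4*(5/(-3)) = -5 + 4*(-⅓*5) = -5 + 4*(-5/3) = -5 - 20/3 = -35/3 ≈ -11.667)
142*(79 + t) = 142*(79 - 35/3) = 142*(202/3) = 28684/3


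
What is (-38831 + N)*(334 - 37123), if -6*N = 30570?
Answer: 1615993614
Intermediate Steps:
N = -5095 (N = -⅙*30570 = -5095)
(-38831 + N)*(334 - 37123) = (-38831 - 5095)*(334 - 37123) = -43926*(-36789) = 1615993614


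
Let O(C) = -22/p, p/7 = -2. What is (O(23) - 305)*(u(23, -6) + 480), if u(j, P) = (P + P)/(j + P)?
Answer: -2472336/17 ≈ -1.4543e+5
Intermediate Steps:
p = -14 (p = 7*(-2) = -14)
u(j, P) = 2*P/(P + j) (u(j, P) = (2*P)/(P + j) = 2*P/(P + j))
O(C) = 11/7 (O(C) = -22/(-14) = -22*(-1/14) = 11/7)
(O(23) - 305)*(u(23, -6) + 480) = (11/7 - 305)*(2*(-6)/(-6 + 23) + 480) = -2124*(2*(-6)/17 + 480)/7 = -2124*(2*(-6)*(1/17) + 480)/7 = -2124*(-12/17 + 480)/7 = -2124/7*8148/17 = -2472336/17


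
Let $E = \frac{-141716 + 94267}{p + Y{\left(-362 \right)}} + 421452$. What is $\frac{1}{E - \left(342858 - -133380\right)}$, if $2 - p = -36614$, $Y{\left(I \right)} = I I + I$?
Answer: $- \frac{167298}{9165635677} \approx -1.8253 \cdot 10^{-5}$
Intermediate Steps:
$Y{\left(I \right)} = I + I^{2}$ ($Y{\left(I \right)} = I^{2} + I = I + I^{2}$)
$p = 36616$ ($p = 2 - -36614 = 2 + 36614 = 36616$)
$E = \frac{70508029247}{167298}$ ($E = \frac{-141716 + 94267}{36616 - 362 \left(1 - 362\right)} + 421452 = - \frac{47449}{36616 - -130682} + 421452 = - \frac{47449}{36616 + 130682} + 421452 = - \frac{47449}{167298} + 421452 = \frac{70508029247}{167298} \approx 4.2145 \cdot 10^{5}$)
$\frac{1}{E - \left(342858 - -133380\right)} = \frac{1}{\frac{70508029247}{167298} - \left(342858 - -133380\right)} = \frac{1}{\frac{70508029247}{167298} - 476238} = \frac{1}{- \frac{9165635677}{167298}} = - \frac{167298}{9165635677}$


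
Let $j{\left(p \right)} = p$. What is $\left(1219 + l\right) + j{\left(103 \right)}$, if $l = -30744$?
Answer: $-29422$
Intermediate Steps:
$\left(1219 + l\right) + j{\left(103 \right)} = \left(1219 - 30744\right) + 103 = -29525 + 103 = -29422$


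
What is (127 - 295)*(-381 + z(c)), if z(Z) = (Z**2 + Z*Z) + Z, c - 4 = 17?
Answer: -87696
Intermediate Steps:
c = 21 (c = 4 + 17 = 21)
z(Z) = Z + 2*Z**2 (z(Z) = (Z**2 + Z**2) + Z = 2*Z**2 + Z = Z + 2*Z**2)
(127 - 295)*(-381 + z(c)) = (127 - 295)*(-381 + 21*(1 + 2*21)) = -168*(-381 + 21*(1 + 42)) = -168*(-381 + 21*43) = -168*(-381 + 903) = -168*522 = -87696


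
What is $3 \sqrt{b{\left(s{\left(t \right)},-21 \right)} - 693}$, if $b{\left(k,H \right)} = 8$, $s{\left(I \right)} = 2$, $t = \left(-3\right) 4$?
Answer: $3 i \sqrt{685} \approx 78.518 i$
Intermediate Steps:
$t = -12$
$3 \sqrt{b{\left(s{\left(t \right)},-21 \right)} - 693} = 3 \sqrt{8 - 693} = 3 \sqrt{-685} = 3 i \sqrt{685}$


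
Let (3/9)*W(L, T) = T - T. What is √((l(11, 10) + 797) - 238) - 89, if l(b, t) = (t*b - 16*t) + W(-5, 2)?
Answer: -89 + √509 ≈ -66.439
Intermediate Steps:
W(L, T) = 0 (W(L, T) = 3*(T - T) = 3*0 = 0)
l(b, t) = -16*t + b*t (l(b, t) = (t*b - 16*t) + 0 = (b*t - 16*t) + 0 = (-16*t + b*t) + 0 = -16*t + b*t)
√((l(11, 10) + 797) - 238) - 89 = √((10*(-16 + 11) + 797) - 238) - 89 = √((10*(-5) + 797) - 238) - 89 = √((-50 + 797) - 238) - 89 = √(747 - 238) - 89 = √509 - 89 = -89 + √509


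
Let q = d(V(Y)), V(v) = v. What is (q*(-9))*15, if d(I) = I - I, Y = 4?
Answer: 0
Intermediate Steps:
d(I) = 0
q = 0
(q*(-9))*15 = (0*(-9))*15 = 0*15 = 0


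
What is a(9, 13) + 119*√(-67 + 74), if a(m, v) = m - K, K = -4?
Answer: 13 + 119*√7 ≈ 327.84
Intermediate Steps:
a(m, v) = 4 + m (a(m, v) = m - 1*(-4) = m + 4 = 4 + m)
a(9, 13) + 119*√(-67 + 74) = (4 + 9) + 119*√(-67 + 74) = 13 + 119*√7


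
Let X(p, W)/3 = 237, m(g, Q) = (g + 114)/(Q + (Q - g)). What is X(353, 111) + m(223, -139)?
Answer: 355874/501 ≈ 710.33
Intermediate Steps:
m(g, Q) = (114 + g)/(-g + 2*Q)
X(p, W) = 711 (X(p, W) = 3*237 = 711)
X(353, 111) + m(223, -139) = 711 + (114 + 223)/(-1*223 + 2*(-139)) = 711 + 337/(-223 - 278) = 711 + 337/(-501) = 711 - 1/501*337 = 711 - 337/501 = 355874/501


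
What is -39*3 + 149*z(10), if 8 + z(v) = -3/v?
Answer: -13537/10 ≈ -1353.7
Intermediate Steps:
z(v) = -8 - 3/v
-39*3 + 149*z(10) = -39*3 + 149*(-8 - 3/10) = -117 + 149*(-8 - 3*⅒) = -117 + 149*(-8 - 3/10) = -117 + 149*(-83/10) = -117 - 12367/10 = -13537/10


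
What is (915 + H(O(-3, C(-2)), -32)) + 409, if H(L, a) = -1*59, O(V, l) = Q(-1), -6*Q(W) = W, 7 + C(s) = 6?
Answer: 1265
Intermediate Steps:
C(s) = -1 (C(s) = -7 + 6 = -1)
Q(W) = -W/6
O(V, l) = ⅙ (O(V, l) = -⅙*(-1) = ⅙)
H(L, a) = -59
(915 + H(O(-3, C(-2)), -32)) + 409 = (915 - 59) + 409 = 856 + 409 = 1265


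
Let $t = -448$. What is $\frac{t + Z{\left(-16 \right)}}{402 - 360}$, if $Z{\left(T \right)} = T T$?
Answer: $- \frac{32}{7} \approx -4.5714$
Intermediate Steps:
$Z{\left(T \right)} = T^{2}$
$\frac{t + Z{\left(-16 \right)}}{402 - 360} = \frac{-448 + \left(-16\right)^{2}}{402 - 360} = \frac{-448 + 256}{42} = \left(-192\right) \frac{1}{42} = - \frac{32}{7}$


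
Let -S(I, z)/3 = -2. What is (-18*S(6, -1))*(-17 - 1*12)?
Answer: 3132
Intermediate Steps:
S(I, z) = 6 (S(I, z) = -3*(-2) = 6)
(-18*S(6, -1))*(-17 - 1*12) = (-18*6)*(-17 - 1*12) = -108*(-17 - 12) = -108*(-29) = 3132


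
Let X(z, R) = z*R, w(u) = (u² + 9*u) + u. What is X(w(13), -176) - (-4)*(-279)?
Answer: -53740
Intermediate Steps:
w(u) = u² + 10*u
X(z, R) = R*z
X(w(13), -176) - (-4)*(-279) = -2288*(10 + 13) - (-4)*(-279) = -2288*23 - 1*1116 = -176*299 - 1116 = -52624 - 1116 = -53740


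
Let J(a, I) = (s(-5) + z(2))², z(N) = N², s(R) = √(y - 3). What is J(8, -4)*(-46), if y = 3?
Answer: -736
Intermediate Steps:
s(R) = 0 (s(R) = √(3 - 3) = √0 = 0)
J(a, I) = 16 (J(a, I) = (0 + 2²)² = (0 + 4)² = 4² = 16)
J(8, -4)*(-46) = 16*(-46) = -736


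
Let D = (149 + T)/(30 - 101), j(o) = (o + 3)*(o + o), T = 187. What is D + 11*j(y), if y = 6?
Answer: 84012/71 ≈ 1183.3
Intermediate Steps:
j(o) = 2*o*(3 + o) (j(o) = (3 + o)*(2*o) = 2*o*(3 + o))
D = -336/71 (D = (149 + 187)/(30 - 101) = 336/(-71) = 336*(-1/71) = -336/71 ≈ -4.7324)
D + 11*j(y) = -336/71 + 11*(2*6*(3 + 6)) = -336/71 + 11*(2*6*9) = -336/71 + 11*108 = -336/71 + 1188 = 84012/71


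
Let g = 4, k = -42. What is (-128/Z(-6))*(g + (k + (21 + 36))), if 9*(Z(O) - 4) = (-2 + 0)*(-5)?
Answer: -10944/23 ≈ -475.83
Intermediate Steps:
Z(O) = 46/9 (Z(O) = 4 + ((-2 + 0)*(-5))/9 = 4 + (-2*(-5))/9 = 4 + (⅑)*10 = 4 + 10/9 = 46/9)
(-128/Z(-6))*(g + (k + (21 + 36))) = (-128/46/9)*(4 + (-42 + (21 + 36))) = (-128*9/46)*(4 + (-42 + 57)) = -576*(4 + 15)/23 = -576/23*19 = -10944/23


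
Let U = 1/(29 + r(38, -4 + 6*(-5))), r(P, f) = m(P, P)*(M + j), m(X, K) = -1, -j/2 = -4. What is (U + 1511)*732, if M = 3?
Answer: 3318278/3 ≈ 1.1061e+6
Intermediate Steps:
j = 8 (j = -2*(-4) = 8)
r(P, f) = -11 (r(P, f) = -(3 + 8) = -1*11 = -11)
U = 1/18 (U = 1/(29 - 11) = 1/18 ≈ 0.055556)
(U + 1511)*732 = (1/18 + 1511)*732 = (27199/18)*732 = 3318278/3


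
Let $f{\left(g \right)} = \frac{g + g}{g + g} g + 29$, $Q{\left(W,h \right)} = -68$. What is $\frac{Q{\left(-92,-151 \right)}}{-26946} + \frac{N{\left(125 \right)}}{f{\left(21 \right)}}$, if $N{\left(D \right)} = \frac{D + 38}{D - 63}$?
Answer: $\frac{2301499}{41766300} \approx 0.055104$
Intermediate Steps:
$N{\left(D \right)} = \frac{38 + D}{-63 + D}$
$f{\left(g \right)} = 29 + g$ ($f{\left(g \right)} = \frac{2 g}{2 g} g + 29 = 2 g \frac{1}{2 g} g + 29 = 1 g + 29 = g + 29 = 29 + g$)
$\frac{Q{\left(-92,-151 \right)}}{-26946} + \frac{N{\left(125 \right)}}{f{\left(21 \right)}} = - \frac{68}{-26946} + \frac{\frac{1}{-63 + 125} \left(38 + 125\right)}{29 + 21} = \left(-68\right) \left(- \frac{1}{26946}\right) + \frac{\frac{1}{62} \cdot 163}{50} = \frac{34}{13473} + \frac{1}{62} \cdot 163 \cdot \frac{1}{50} = \frac{34}{13473} + \frac{163}{62} \cdot \frac{1}{50} = \frac{34}{13473} + \frac{163}{3100} = \frac{2301499}{41766300}$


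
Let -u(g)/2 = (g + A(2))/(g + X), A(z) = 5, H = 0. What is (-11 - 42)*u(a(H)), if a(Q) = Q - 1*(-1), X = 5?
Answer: 106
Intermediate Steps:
a(Q) = 1 + Q (a(Q) = Q + 1 = 1 + Q)
u(g) = -2 (u(g) = -2*(g + 5)/(g + 5) = -2*(5 + g)/(5 + g) = -2*1 = -2)
(-11 - 42)*u(a(H)) = (-11 - 42)*(-2) = -53*(-2) = 106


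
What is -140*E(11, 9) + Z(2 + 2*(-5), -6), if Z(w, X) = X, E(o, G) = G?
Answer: -1266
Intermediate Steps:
-140*E(11, 9) + Z(2 + 2*(-5), -6) = -140*9 - 6 = -1260 - 6 = -1266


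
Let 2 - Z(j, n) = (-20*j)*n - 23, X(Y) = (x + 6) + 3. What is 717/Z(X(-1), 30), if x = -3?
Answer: 717/3625 ≈ 0.19779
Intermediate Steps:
X(Y) = 6 (X(Y) = (-3 + 6) + 3 = 3 + 3 = 6)
Z(j, n) = 25 + 20*j*n (Z(j, n) = 2 - ((-20*j)*n - 23) = 2 - (-20*j*n - 23) = 2 - (-23 - 20*j*n) = 2 + (23 + 20*j*n) = 25 + 20*j*n)
717/Z(X(-1), 30) = 717/(25 + 20*6*30) = 717/(25 + 3600) = 717/3625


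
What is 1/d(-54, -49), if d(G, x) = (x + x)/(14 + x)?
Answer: 5/14 ≈ 0.35714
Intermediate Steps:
d(G, x) = 2*x/(14 + x) (d(G, x) = (2*x)/(14 + x) = 2*x/(14 + x))
1/d(-54, -49) = 1/(2*(-49)/(14 - 49)) = 1/(2*(-49)/(-35)) = 1/(2*(-49)*(-1/35)) = 1/(14/5) = 5/14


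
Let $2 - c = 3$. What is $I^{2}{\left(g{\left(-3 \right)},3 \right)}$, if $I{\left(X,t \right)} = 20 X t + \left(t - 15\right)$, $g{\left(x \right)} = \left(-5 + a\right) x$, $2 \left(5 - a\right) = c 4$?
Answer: $138384$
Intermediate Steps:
$c = -1$ ($c = 2 - 3 = -1$)
$a = 7$ ($a = 5 - \frac{\left(-1\right) 4}{2} = 5 - -2 = 5 + 2 = 7$)
$g{\left(x \right)} = 2 x$ ($g{\left(x \right)} = \left(-5 + 7\right) x = 2 x$)
$I{\left(X,t \right)} = -15 + t + 20 X t$ ($I{\left(X,t \right)} = 20 X t + \left(t - 15\right) = 20 X t + \left(-15 + t\right) = -15 + t + 20 X t$)
$I^{2}{\left(g{\left(-3 \right)},3 \right)} = \left(-15 + 3 + 20 \cdot 2 \left(-3\right) 3\right)^{2} = \left(-15 + 3 + 20 \left(-6\right) 3\right)^{2} = \left(-15 + 3 - 360\right)^{2} = \left(-372\right)^{2} = 138384$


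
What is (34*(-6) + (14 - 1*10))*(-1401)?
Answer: 280200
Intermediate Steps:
(34*(-6) + (14 - 1*10))*(-1401) = (-204 + (14 - 10))*(-1401) = (-204 + 4)*(-1401) = -200*(-1401) = 280200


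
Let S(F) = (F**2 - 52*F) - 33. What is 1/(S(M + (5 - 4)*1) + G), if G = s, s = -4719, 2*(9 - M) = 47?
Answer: -4/15471 ≈ -0.00025855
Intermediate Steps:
M = -29/2 (M = 9 - 1/2*47 = 9 - 47/2 = -29/2 ≈ -14.500)
S(F) = -33 + F**2 - 52*F
G = -4719
1/(S(M + (5 - 4)*1) + G) = 1/((-33 + (-29/2 + (5 - 4)*1)**2 - 52*(-29/2 + (5 - 4)*1)) - 4719) = 1/((-33 + (-29/2 + 1*1)**2 - 52*(-29/2 + 1*1)) - 4719) = 1/((-33 + (-29/2 + 1)**2 - 52*(-29/2 + 1)) - 4719) = 1/((-33 + (-27/2)**2 - 52*(-27/2)) - 4719) = 1/((-33 + 729/4 + 702) - 4719) = 1/(3405/4 - 4719) = 1/(-15471/4) = -4/15471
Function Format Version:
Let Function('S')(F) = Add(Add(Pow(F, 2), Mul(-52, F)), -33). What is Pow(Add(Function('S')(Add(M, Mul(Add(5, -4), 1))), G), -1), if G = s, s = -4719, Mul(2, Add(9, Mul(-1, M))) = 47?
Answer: Rational(-4, 15471) ≈ -0.00025855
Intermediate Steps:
M = Rational(-29, 2) (M = Add(9, Mul(Rational(-1, 2), 47)) = Add(9, Rational(-47, 2)) = Rational(-29, 2) ≈ -14.500)
Function('S')(F) = Add(-33, Pow(F, 2), Mul(-52, F))
G = -4719
Pow(Add(Function('S')(Add(M, Mul(Add(5, -4), 1))), G), -1) = Pow(Add(Add(-33, Pow(Add(Rational(-29, 2), Mul(Add(5, -4), 1)), 2), Mul(-52, Add(Rational(-29, 2), Mul(Add(5, -4), 1)))), -4719), -1) = Pow(Add(Add(-33, Pow(Add(Rational(-29, 2), Mul(1, 1)), 2), Mul(-52, Add(Rational(-29, 2), Mul(1, 1)))), -4719), -1) = Pow(Add(Add(-33, Pow(Add(Rational(-29, 2), 1), 2), Mul(-52, Add(Rational(-29, 2), 1))), -4719), -1) = Pow(Add(Add(-33, Pow(Rational(-27, 2), 2), Mul(-52, Rational(-27, 2))), -4719), -1) = Pow(Add(Add(-33, Rational(729, 4), 702), -4719), -1) = Pow(Add(Rational(3405, 4), -4719), -1) = Pow(Rational(-15471, 4), -1) = Rational(-4, 15471)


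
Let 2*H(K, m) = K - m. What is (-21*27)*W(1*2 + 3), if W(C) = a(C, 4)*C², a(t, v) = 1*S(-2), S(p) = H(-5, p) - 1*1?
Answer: 70875/2 ≈ 35438.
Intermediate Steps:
H(K, m) = K/2 - m/2 (H(K, m) = (K - m)/2 = K/2 - m/2)
S(p) = -7/2 - p/2 (S(p) = ((½)*(-5) - p/2) - 1*1 = (-5/2 - p/2) - 1 = -7/2 - p/2)
a(t, v) = -5/2 (a(t, v) = 1*(-7/2 - ½*(-2)) = 1*(-7/2 + 1) = 1*(-5/2) = -5/2)
W(C) = -5*C²/2
(-21*27)*W(1*2 + 3) = (-21*27)*(-5*(1*2 + 3)²/2) = -(-2835)*(2 + 3)²/2 = -(-2835)*5²/2 = -(-2835)*25/2 = -567*(-125/2) = 70875/2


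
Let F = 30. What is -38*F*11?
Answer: -12540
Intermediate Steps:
-38*F*11 = -38*30*11 = -1140*11 = -12540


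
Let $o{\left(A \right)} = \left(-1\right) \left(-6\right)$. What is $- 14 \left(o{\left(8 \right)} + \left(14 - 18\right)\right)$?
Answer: $-28$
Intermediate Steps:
$o{\left(A \right)} = 6$
$- 14 \left(o{\left(8 \right)} + \left(14 - 18\right)\right) = - 14 \left(6 + \left(14 - 18\right)\right) = - 14 \left(6 - 4\right) = \left(-14\right) 2 = -28$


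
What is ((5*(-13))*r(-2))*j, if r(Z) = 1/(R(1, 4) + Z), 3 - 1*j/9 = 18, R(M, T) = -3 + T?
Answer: -8775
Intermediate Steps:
j = -135 (j = 27 - 9*18 = 27 - 162 = -135)
r(Z) = 1/(1 + Z) (r(Z) = 1/((-3 + 4) + Z) = 1/(1 + Z))
((5*(-13))*r(-2))*j = ((5*(-13))/(1 - 2))*(-135) = -65/(-1)*(-135) = -65*(-1)*(-135) = 65*(-135) = -8775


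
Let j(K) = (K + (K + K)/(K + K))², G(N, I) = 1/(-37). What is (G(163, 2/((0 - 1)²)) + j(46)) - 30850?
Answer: -1059718/37 ≈ -28641.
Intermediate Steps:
G(N, I) = -1/37
j(K) = (1 + K)² (j(K) = (K + (2*K)/((2*K)))² = (K + (2*K)*(1/(2*K)))² = (K + 1)² = (1 + K)²)
(G(163, 2/((0 - 1)²)) + j(46)) - 30850 = (-1/37 + (1 + 46)²) - 30850 = (-1/37 + 47²) - 30850 = (-1/37 + 2209) - 30850 = 81732/37 - 30850 = -1059718/37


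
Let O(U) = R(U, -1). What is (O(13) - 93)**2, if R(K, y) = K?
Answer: 6400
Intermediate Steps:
O(U) = U
(O(13) - 93)**2 = (13 - 93)**2 = (-80)**2 = 6400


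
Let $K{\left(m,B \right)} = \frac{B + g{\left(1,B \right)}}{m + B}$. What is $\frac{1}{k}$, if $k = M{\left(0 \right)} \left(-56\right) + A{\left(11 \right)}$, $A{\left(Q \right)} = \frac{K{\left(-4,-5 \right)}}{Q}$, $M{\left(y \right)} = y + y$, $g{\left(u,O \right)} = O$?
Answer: $\frac{99}{10} \approx 9.9$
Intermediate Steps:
$M{\left(y \right)} = 2 y$
$K{\left(m,B \right)} = \frac{2 B}{B + m}$ ($K{\left(m,B \right)} = \frac{B + B}{m + B} = \frac{2 B}{B + m}$)
$A{\left(Q \right)} = \frac{10}{9 Q}$ ($A{\left(Q \right)} = \frac{2 \left(-5\right) \frac{1}{-5 - 4}}{Q} = \frac{2 \left(-5\right) \frac{1}{-9}}{Q} = \frac{2 \left(-5\right) \left(- \frac{1}{9}\right)}{Q} = \frac{10}{9 Q}$)
$k = \frac{10}{99}$ ($k = 2 \cdot 0 \left(-56\right) + \frac{10}{9 \cdot 11} = 0 \left(-56\right) + \frac{10}{9} \cdot \frac{1}{11} = 0 + \frac{10}{99} = \frac{10}{99} \approx 0.10101$)
$\frac{1}{k} = \frac{1}{\frac{10}{99}} = \frac{99}{10}$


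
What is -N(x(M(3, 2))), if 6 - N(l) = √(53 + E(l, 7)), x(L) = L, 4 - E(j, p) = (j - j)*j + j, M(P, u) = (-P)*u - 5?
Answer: -6 + 2*√17 ≈ 2.2462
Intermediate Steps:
M(P, u) = -5 - P*u (M(P, u) = -P*u - 5 = -5 - P*u)
E(j, p) = 4 - j (E(j, p) = 4 - ((j - j)*j + j) = 4 - (0*j + j) = 4 - (0 + j) = 4 - j)
N(l) = 6 - √(57 - l) (N(l) = 6 - √(53 + (4 - l)) = 6 - √(57 - l))
-N(x(M(3, 2))) = -(6 - √(57 - (-5 - 1*3*2))) = -(6 - √(57 - (-5 - 6))) = -(6 - √(57 - 1*(-11))) = -(6 - √(57 + 11)) = -(6 - √68) = -(6 - 2*√17) = -6 + 2*√17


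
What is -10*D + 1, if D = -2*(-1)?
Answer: -19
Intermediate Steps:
D = 2
-10*D + 1 = -10*2 + 1 = -20 + 1 = -19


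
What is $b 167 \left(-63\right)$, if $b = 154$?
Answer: $-1620234$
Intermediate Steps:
$b 167 \left(-63\right) = 154 \cdot 167 \left(-63\right) = 25718 \left(-63\right) = -1620234$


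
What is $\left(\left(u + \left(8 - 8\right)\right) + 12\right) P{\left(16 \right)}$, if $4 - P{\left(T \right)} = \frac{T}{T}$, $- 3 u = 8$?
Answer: $28$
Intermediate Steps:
$u = - \frac{8}{3}$ ($u = \left(- \frac{1}{3}\right) 8 = - \frac{8}{3} \approx -2.6667$)
$P{\left(T \right)} = 3$ ($P{\left(T \right)} = 4 - \frac{T}{T} = 4 - 1 = 3$)
$\left(\left(u + \left(8 - 8\right)\right) + 12\right) P{\left(16 \right)} = \left(\left(- \frac{8}{3} + \left(8 - 8\right)\right) + 12\right) 3 = \left(\left(- \frac{8}{3} + 0\right) + 12\right) 3 = \left(- \frac{8}{3} + 12\right) 3 = \frac{28}{3} \cdot 3 = 28$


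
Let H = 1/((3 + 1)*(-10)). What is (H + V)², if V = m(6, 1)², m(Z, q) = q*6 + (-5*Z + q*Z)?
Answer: 167935681/1600 ≈ 1.0496e+5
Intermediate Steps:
m(Z, q) = -5*Z + 6*q + Z*q (m(Z, q) = 6*q + (-5*Z + Z*q) = -5*Z + 6*q + Z*q)
H = -1/40 (H = 1/(4*(-10)) = 1/(-40) = -1/40 ≈ -0.025000)
V = 324 (V = (-5*6 + 6*1 + 6*1)² = (-30 + 6 + 6)² = (-18)² = 324)
(H + V)² = (-1/40 + 324)² = (12959/40)² = 167935681/1600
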